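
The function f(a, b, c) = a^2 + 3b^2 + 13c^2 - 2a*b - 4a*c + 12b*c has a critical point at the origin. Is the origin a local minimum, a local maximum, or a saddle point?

The Hessian at the origin is H = [[2, -2, -4], [-2, 6, 12], [-4, 12, 26]].
An LDLᵀ factorisation of H has diagonal entries 2, 4, 2.
That gives 3 positive pivots.
H is positive definite, so the origin is a strict local minimum.

local minimum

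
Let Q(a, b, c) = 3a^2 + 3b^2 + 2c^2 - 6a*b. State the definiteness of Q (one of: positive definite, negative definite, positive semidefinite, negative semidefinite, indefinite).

positive semidefinite

The symmetric matrix is A = [[3, -3, 0], [-3, 3, 0], [0, 0, 2]].
Row-reducing A symmetrically gives the diagonal entries 3, 0, 2.
So there are 2 positive, 1 zero pivots.
Hence Q is positive semidefinite.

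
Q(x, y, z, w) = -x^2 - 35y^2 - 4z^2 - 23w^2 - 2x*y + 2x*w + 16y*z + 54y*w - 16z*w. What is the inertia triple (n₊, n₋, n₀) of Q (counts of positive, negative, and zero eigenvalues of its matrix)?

The associated matrix is A = [[-1, -1, 0, 1], [-1, -35, 8, 27], [0, 8, -4, -8], [1, 27, -8, -23]].
Symmetric row and column elimination reduces A to a congruent diagonal form with pivots -1, -34, -36/17, -4/9.
So there are 4 negative pivots.

(0, 4, 0)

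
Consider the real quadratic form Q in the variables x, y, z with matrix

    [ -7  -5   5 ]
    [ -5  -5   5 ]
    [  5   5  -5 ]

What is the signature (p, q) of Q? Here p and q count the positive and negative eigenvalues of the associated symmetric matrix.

Row-reducing A symmetrically gives the diagonal entries -7, -10/7, 0.
Counting signs: 2 negative, 1 zero.

(0, 2)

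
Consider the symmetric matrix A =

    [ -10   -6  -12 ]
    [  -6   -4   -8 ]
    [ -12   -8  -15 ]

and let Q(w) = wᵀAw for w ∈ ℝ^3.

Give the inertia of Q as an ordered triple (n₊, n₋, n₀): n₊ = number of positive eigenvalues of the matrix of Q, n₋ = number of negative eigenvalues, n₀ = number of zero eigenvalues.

(1, 2, 0)

An LDLᵀ factorisation of A has diagonal entries -10, -2/5, 1.
That gives 1 positive, 2 negative pivots.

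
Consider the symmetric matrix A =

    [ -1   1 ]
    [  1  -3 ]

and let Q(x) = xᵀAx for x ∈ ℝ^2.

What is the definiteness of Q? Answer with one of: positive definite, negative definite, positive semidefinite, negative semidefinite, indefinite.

Applying the same elementary operations to the rows and columns of A produces a congruent diagonal matrix with entries -1, -2.
So there are 2 negative pivots.
Hence Q is negative definite.

negative definite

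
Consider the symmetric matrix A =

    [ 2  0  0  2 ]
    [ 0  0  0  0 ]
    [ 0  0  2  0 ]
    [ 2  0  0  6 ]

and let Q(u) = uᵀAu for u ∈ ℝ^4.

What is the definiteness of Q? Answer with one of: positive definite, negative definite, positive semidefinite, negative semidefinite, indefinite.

positive semidefinite

Congruent diagonalization of A (simultaneous row and column reduction) yields pivots 2, 0, 2, 4.
So there are 3 positive, 1 zero pivots.
Hence Q is positive semidefinite.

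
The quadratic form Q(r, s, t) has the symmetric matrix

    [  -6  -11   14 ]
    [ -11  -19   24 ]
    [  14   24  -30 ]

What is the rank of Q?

3

Symmetric row and column elimination reduces A to a congruent diagonal form with pivots -6, 7/6, 2/7.
That gives 2 positive, 1 negative pivots.
The rank is the number of nonzero pivots: 3.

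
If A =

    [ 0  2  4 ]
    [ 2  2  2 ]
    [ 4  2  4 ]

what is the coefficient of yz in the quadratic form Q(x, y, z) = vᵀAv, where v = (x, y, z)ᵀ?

4

The coefficient of yz is A[2,3] + A[3,2] = 2·2 = 4.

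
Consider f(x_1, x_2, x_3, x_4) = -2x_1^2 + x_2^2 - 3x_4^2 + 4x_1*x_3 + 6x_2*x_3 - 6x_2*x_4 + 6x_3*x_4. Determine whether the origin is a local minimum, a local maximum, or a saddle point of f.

The Hessian at the origin is H = [[-4, 0, 4, 0], [0, 2, 6, -6], [4, 6, 0, 6], [0, -6, 6, -6]].
Congruent diagonalization of H (simultaneous row and column reduction) yields pivots -4, 2, -14, 120/7.
That gives 2 positive, 2 negative pivots.
H is indefinite, so the origin is a saddle point.

saddle point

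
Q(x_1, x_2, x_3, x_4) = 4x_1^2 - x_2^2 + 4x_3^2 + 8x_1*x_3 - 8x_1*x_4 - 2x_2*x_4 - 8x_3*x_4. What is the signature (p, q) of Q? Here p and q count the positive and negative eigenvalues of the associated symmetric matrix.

Write A = [[4, 0, 4, -4], [0, -1, 0, -1], [4, 0, 4, -4], [-4, -1, -4, 0]].
Congruent diagonalization of A (simultaneous row and column reduction) yields pivots 4, -1, 0, -3.
That gives 1 positive, 2 negative, 1 zero pivots.

(1, 2)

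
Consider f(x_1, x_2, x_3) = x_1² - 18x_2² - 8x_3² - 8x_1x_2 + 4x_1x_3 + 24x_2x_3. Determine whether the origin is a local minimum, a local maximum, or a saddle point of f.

saddle point

The Hessian at the origin is H = [[2, -8, 4], [-8, -36, 24], [4, 24, -16]].
Applying the same elementary operations to the rows and columns of H produces a congruent diagonal matrix with entries 2, -68, -8/17.
So there are 1 positive, 2 negative pivots.
H is indefinite, so the origin is a saddle point.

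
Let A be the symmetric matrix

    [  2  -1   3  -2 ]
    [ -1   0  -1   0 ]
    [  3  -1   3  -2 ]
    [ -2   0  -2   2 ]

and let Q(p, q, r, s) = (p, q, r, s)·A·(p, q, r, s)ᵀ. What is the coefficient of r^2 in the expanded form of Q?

The coefficient of r^2 is the diagonal entry A[3,3] = 3.

3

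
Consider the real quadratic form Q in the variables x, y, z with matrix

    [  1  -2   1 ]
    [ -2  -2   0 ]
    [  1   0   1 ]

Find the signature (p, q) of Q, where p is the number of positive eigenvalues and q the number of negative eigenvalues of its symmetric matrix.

(2, 1)

An LDLᵀ factorisation of A has diagonal entries 1, -6, 2/3.
That gives 2 positive, 1 negative pivots.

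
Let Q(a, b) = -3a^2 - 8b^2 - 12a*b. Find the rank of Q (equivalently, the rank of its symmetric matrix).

2

The associated matrix is A = [[-3, -6], [-6, -8]].
Applying the same elementary operations to the rows and columns of A produces a congruent diagonal matrix with entries -3, 4.
So there are 1 positive, 1 negative pivots.
The rank is the number of nonzero pivots: 2.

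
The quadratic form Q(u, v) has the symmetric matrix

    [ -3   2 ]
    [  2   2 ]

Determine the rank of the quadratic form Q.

2

Symmetric row and column elimination reduces A to a congruent diagonal form with pivots -3, 10/3.
Counting signs: 1 positive, 1 negative.
The rank is the number of nonzero pivots: 2.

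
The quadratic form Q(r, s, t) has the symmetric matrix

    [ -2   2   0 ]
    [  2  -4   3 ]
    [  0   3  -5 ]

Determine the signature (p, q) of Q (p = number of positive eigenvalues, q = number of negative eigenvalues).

(0, 3)

Row-reducing A symmetrically gives the diagonal entries -2, -2, -1/2.
Counting signs: 3 negative.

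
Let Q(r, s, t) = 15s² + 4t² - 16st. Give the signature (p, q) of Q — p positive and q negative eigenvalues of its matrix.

(1, 1)

Write A = [[0, 0, 0], [0, 15, -8], [0, -8, 4]].
Applying the same elementary operations to the rows and columns of A produces a congruent diagonal matrix with entries 0, 15, -4/15.
That gives 1 positive, 1 negative, 1 zero pivots.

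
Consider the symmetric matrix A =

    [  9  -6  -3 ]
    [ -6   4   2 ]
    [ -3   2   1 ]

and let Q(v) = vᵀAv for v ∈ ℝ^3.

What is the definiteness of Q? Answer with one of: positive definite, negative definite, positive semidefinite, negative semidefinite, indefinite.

Symmetric row and column elimination reduces A to a congruent diagonal form with pivots 9, 0, 0.
Counting signs: 1 positive, 2 zero.
Hence Q is positive semidefinite.

positive semidefinite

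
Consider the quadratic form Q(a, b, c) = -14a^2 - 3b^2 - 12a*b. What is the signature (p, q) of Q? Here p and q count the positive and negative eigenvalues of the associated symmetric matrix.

Write A = [[-14, -6, 0], [-6, -3, 0], [0, 0, 0]].
Applying the same elementary operations to the rows and columns of A produces a congruent diagonal matrix with entries -14, -3/7, 0.
Counting signs: 2 negative, 1 zero.

(0, 2)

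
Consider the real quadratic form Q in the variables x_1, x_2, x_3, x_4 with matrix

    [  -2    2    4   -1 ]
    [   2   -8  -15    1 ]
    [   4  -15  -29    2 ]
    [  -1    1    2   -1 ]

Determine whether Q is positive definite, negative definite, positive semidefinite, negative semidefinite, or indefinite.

Symmetric row and column elimination reduces A to a congruent diagonal form with pivots -2, -6, -5/6, -1/2.
So there are 4 negative pivots.
Hence Q is negative definite.

negative definite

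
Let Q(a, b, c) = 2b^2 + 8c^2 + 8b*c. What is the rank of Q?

The associated matrix is A = [[0, 0, 0], [0, 2, 4], [0, 4, 8]].
Applying the same elementary operations to the rows and columns of A produces a congruent diagonal matrix with entries 0, 2, 0.
That gives 1 positive, 2 zero pivots.
The rank is the number of nonzero pivots: 1.

1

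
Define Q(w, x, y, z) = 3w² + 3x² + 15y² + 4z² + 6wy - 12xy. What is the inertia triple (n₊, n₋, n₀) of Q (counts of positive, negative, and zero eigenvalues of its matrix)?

(3, 0, 1)

Write A = [[3, 0, 3, 0], [0, 3, -6, 0], [3, -6, 15, 0], [0, 0, 0, 4]].
Row-reducing A symmetrically gives the diagonal entries 3, 3, 0, 4.
Counting signs: 3 positive, 1 zero.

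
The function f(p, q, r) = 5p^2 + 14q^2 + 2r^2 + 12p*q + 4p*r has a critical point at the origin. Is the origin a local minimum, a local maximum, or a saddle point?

local minimum

The Hessian at the origin is H = [[10, 12, 4], [12, 28, 0], [4, 0, 4]].
Row-reducing H symmetrically gives the diagonal entries 10, 68/5, 12/17.
So there are 3 positive pivots.
H is positive definite, so the origin is a strict local minimum.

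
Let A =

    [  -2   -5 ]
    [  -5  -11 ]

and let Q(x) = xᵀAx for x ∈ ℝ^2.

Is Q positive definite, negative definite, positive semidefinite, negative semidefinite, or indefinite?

Symmetric row and column elimination reduces A to a congruent diagonal form with pivots -2, 3/2.
Counting signs: 1 positive, 1 negative.
Hence Q is indefinite.

indefinite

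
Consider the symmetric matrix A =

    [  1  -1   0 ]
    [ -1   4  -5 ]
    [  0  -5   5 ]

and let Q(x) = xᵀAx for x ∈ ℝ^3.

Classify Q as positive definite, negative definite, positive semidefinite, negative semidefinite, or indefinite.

indefinite

An LDLᵀ factorisation of A has diagonal entries 1, 3, -10/3.
So there are 2 positive, 1 negative pivots.
Hence Q is indefinite.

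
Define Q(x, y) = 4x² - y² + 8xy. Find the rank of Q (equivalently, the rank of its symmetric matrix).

The symmetric matrix is A = [[4, 4], [4, -1]].
Applying the same elementary operations to the rows and columns of A produces a congruent diagonal matrix with entries 4, -5.
So there are 1 positive, 1 negative pivots.
The rank is the number of nonzero pivots: 2.

2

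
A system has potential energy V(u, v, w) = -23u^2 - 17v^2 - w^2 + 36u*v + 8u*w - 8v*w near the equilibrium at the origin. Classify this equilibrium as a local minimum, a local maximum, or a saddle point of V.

local maximum

The Hessian at the origin is H = [[-46, 36, 8], [36, -34, -8], [8, -8, -2]].
Symmetric row and column elimination reduces H to a congruent diagonal form with pivots -46, -134/23, -6/67.
Counting signs: 3 negative.
H is negative definite, so the origin is a strict local maximum.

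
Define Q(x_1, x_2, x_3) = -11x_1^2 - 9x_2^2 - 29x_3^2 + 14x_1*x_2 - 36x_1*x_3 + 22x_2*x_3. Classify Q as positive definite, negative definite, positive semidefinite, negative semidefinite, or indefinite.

The associated matrix is A = [[-11, 7, -18], [7, -9, 11], [-18, 11, -29]].
Row-reducing A symmetrically gives the diagonal entries -11, -50/11, 1/2.
That gives 1 positive, 2 negative pivots.
Hence Q is indefinite.

indefinite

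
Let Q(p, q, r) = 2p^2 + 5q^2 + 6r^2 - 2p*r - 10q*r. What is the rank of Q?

The associated matrix is A = [[2, 0, -1], [0, 5, -5], [-1, -5, 6]].
Congruent diagonalization of A (simultaneous row and column reduction) yields pivots 2, 5, 1/2.
So there are 3 positive pivots.
The rank is the number of nonzero pivots: 3.

3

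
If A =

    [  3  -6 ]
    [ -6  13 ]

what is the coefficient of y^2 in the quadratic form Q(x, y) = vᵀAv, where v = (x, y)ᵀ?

The coefficient of y^2 is the diagonal entry A[2,2] = 13.

13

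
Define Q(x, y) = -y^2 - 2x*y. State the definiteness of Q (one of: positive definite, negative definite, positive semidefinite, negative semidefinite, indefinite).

The symmetric matrix of Q is [[0, -1], [-1, -1]].
For the 2×2 matrix [[0, -1], [-1, -1]]: det = 0·-1 − (-1)² = -1, trace = -1.
det < 0 so the eigenvalues have opposite signs; the form is indefinite.

indefinite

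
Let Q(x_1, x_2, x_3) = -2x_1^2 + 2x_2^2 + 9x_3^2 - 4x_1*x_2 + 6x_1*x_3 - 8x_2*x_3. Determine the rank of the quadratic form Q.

The associated matrix is A = [[-2, -2, 3], [-2, 2, -4], [3, -4, 9]].
Congruent diagonalization of A (simultaneous row and column reduction) yields pivots -2, 4, 5/4.
That gives 2 positive, 1 negative pivots.
The rank is the number of nonzero pivots: 3.

3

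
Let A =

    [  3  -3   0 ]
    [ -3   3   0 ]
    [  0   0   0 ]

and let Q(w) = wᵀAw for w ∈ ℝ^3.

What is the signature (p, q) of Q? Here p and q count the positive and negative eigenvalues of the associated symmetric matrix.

Congruent diagonalization of A (simultaneous row and column reduction) yields pivots 3, 0, 0.
Counting signs: 1 positive, 2 zero.

(1, 0)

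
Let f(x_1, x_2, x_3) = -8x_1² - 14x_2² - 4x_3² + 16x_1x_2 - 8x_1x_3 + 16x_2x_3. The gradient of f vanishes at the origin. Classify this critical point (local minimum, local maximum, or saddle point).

The Hessian at the origin is H = [[-16, 16, -8], [16, -28, 16], [-8, 16, -8]].
Congruent diagonalization of H (simultaneous row and column reduction) yields pivots -16, -12, 4/3.
Counting signs: 1 positive, 2 negative.
H is indefinite, so the origin is a saddle point.

saddle point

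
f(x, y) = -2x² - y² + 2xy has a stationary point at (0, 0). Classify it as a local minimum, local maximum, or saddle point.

local maximum

The Hessian at the origin is H = [[-4, 2], [2, -2]].
det H = -4·-2 − (2)² = 4 > 0 and H[1,1] = -4 < 0, so H is negative definite.
Therefore the origin is a local maximum.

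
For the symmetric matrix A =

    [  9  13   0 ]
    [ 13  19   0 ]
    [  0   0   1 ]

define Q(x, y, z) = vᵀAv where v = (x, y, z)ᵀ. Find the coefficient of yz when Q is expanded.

0

The coefficient of yz is A[2,3] + A[3,2] = 2·0 = 0.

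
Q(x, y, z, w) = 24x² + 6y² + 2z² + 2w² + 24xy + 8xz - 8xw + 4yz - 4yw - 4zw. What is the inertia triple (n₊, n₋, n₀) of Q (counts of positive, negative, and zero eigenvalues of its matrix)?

(2, 0, 2)

Write A = [[24, 12, 4, -4], [12, 6, 2, -2], [4, 2, 2, -2], [-4, -2, -2, 2]].
Symmetric row and column elimination reduces A to a congruent diagonal form with pivots 24, 0, 4/3, 0.
That gives 2 positive, 2 zero pivots.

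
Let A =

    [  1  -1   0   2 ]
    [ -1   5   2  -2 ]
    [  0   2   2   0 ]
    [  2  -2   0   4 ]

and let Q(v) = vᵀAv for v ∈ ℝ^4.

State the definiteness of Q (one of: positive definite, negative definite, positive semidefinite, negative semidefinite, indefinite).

positive semidefinite

Applying the same elementary operations to the rows and columns of A produces a congruent diagonal matrix with entries 1, 4, 1, 0.
So there are 3 positive, 1 zero pivots.
Hence Q is positive semidefinite.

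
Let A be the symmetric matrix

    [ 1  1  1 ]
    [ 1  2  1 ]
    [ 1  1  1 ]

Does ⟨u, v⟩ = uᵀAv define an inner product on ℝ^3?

no

Applying the same elementary operations to the rows and columns of A produces a congruent diagonal matrix with entries 1, 1, 0.
So there are 2 positive, 1 zero pivots.
Hence Q is positive semidefinite.
⟨·,·⟩ is an inner product exactly when A is positive definite.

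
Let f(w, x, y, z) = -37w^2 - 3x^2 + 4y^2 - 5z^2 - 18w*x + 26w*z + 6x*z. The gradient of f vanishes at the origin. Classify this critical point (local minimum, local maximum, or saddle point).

The Hessian at the origin is H = [[-74, -18, 0, 26], [-18, -6, 0, 6], [0, 0, 8, 0], [26, 6, 0, -10]].
Row-reducing H symmetrically gives the diagonal entries -74, -60/37, 8, -4/5.
So there are 1 positive, 3 negative pivots.
H is indefinite, so the origin is a saddle point.

saddle point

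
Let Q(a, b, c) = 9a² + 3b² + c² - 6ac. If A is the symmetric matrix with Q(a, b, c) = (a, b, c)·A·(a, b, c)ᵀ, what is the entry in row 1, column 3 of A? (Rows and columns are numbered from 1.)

The coefficient of a·c in Q is -6. For a symmetric A this equals A[1,3] + A[3,1] = 2·A[1,3].
So A[1,3] = -6/2 = -3.

-3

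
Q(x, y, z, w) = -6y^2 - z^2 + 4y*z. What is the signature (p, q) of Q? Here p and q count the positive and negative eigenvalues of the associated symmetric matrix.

The symmetric matrix is A = [[0, 0, 0, 0], [0, -6, 2, 0], [0, 2, -1, 0], [0, 0, 0, 0]].
Symmetric row and column elimination reduces A to a congruent diagonal form with pivots 0, -6, -1/3, 0.
That gives 2 negative, 2 zero pivots.

(0, 2)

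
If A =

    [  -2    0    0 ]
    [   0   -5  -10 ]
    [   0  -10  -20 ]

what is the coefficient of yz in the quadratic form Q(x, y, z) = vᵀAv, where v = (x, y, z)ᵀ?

The coefficient of yz is A[2,3] + A[3,2] = 2·(-10) = -20.

-20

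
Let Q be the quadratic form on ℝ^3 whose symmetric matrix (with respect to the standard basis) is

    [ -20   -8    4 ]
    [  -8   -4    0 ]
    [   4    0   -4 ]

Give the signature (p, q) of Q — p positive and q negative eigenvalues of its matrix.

(0, 2)

Applying the same elementary operations to the rows and columns of A produces a congruent diagonal matrix with entries -20, -4/5, 0.
Counting signs: 2 negative, 1 zero.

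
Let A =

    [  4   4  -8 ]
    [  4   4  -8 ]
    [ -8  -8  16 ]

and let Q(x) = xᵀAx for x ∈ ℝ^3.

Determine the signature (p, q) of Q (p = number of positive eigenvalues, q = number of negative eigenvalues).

(1, 0)

Symmetric row and column elimination reduces A to a congruent diagonal form with pivots 4, 0, 0.
So there are 1 positive, 2 zero pivots.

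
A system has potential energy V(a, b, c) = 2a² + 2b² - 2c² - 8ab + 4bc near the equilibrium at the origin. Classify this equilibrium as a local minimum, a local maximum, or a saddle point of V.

saddle point

The Hessian at the origin is H = [[4, -8, 0], [-8, 4, 4], [0, 4, -4]].
Symmetric row and column elimination reduces H to a congruent diagonal form with pivots 4, -12, -8/3.
So there are 1 positive, 2 negative pivots.
H is indefinite, so the origin is a saddle point.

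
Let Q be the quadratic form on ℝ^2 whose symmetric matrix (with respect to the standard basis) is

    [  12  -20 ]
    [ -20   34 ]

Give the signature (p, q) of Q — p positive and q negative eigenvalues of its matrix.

Row-reducing A symmetrically gives the diagonal entries 12, 2/3.
That gives 2 positive pivots.

(2, 0)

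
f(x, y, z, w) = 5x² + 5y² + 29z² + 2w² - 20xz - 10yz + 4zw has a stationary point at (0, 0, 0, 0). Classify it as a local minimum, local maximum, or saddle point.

local minimum

The Hessian at the origin is H = [[10, 0, -20, 0], [0, 10, -10, 0], [-20, -10, 58, 4], [0, 0, 4, 4]].
Symmetric row and column elimination reduces H to a congruent diagonal form with pivots 10, 10, 8, 2.
Counting signs: 4 positive.
H is positive definite, so the origin is a strict local minimum.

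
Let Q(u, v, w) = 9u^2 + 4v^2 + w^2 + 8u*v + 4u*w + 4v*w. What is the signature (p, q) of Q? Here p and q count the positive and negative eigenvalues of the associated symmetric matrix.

(2, 0)

Write A = [[9, 4, 2], [4, 4, 2], [2, 2, 1]].
Symmetric row and column elimination reduces A to a congruent diagonal form with pivots 9, 20/9, 0.
So there are 2 positive, 1 zero pivots.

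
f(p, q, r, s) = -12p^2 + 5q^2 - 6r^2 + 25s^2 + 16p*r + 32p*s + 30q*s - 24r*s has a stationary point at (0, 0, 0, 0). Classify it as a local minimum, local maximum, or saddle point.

saddle point

The Hessian at the origin is H = [[-24, 0, 16, 32], [0, 10, 0, 30], [16, 0, -12, -24], [32, 30, -24, 50]].
Symmetric row and column elimination reduces H to a congruent diagonal form with pivots -24, 10, -4/3, 8.
So there are 2 positive, 2 negative pivots.
H is indefinite, so the origin is a saddle point.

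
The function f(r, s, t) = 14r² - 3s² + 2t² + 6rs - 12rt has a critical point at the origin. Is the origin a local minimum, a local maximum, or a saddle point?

The Hessian at the origin is H = [[28, 6, -12], [6, -6, 0], [-12, 0, 4]].
Row-reducing H symmetrically gives the diagonal entries 28, -51/7, -4/17.
That gives 1 positive, 2 negative pivots.
H is indefinite, so the origin is a saddle point.

saddle point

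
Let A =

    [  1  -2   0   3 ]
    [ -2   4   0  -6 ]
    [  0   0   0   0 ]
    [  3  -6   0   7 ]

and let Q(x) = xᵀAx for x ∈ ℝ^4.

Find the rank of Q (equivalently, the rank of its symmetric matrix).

2

Applying the same elementary operations to the rows and columns of A produces a congruent diagonal matrix with entries 1, 0, 0, -2.
So there are 1 positive, 1 negative, 2 zero pivots.
The rank is the number of nonzero pivots: 2.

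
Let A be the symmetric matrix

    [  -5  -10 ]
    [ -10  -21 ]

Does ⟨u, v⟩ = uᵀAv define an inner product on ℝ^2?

For the 2×2 matrix [[-5, -10], [-10, -21]]: det = -5·-21 − (-10)² = 5, trace = -26.
det > 0 so both eigenvalues share the sign of the trace; trace = -26 < 0 ⇒ both negative.
⟨·,·⟩ is an inner product exactly when A is positive definite.

no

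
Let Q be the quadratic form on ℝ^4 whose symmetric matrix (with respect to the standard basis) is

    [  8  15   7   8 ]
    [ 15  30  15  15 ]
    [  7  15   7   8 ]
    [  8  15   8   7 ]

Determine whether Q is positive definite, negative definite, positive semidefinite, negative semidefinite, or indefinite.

Row-reducing A symmetrically gives the diagonal entries 8, 15/8, -1, 0.
That gives 2 positive, 1 negative, 1 zero pivots.
Hence Q is indefinite.

indefinite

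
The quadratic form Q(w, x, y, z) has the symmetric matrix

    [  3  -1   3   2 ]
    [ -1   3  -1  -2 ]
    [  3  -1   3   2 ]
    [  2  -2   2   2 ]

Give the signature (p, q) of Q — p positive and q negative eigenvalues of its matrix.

Applying the same elementary operations to the rows and columns of A produces a congruent diagonal matrix with entries 3, 8/3, 0, 0.
That gives 2 positive, 2 zero pivots.

(2, 0)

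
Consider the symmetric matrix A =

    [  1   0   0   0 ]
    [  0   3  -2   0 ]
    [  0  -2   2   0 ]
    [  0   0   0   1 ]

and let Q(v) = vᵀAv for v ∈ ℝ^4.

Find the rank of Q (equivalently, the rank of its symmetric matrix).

Row-reducing A symmetrically gives the diagonal entries 1, 3, 2/3, 1.
Counting signs: 4 positive.
The rank is the number of nonzero pivots: 4.

4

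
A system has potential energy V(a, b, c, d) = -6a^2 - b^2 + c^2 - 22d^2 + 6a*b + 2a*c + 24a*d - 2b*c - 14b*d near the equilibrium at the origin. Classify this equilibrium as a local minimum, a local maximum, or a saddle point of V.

The Hessian at the origin is H = [[-12, 6, 2, 24], [6, -2, -2, -14], [2, -2, 2, 0], [24, -14, 0, -44]].
Row-reducing H symmetrically gives the diagonal entries -12, 1, 4/3, -3.
Counting signs: 2 positive, 2 negative.
H is indefinite, so the origin is a saddle point.

saddle point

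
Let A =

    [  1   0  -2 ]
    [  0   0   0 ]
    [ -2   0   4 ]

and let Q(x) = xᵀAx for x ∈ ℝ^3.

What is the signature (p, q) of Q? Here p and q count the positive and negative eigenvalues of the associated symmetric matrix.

Applying the same elementary operations to the rows and columns of A produces a congruent diagonal matrix with entries 1, 0, 0.
So there are 1 positive, 2 zero pivots.

(1, 0)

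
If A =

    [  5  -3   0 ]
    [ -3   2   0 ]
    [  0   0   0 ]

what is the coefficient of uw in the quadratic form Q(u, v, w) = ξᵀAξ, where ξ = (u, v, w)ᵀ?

0

The coefficient of uw is A[1,3] + A[3,1] = 2·0 = 0.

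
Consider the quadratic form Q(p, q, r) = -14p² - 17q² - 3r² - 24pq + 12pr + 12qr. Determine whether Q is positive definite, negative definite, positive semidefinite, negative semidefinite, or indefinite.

The symmetric matrix is A = [[-14, -12, 6], [-12, -17, 6], [6, 6, -3]].
Row-reducing A symmetrically gives the diagonal entries -14, -47/7, -15/47.
Counting signs: 3 negative.
Hence Q is negative definite.

negative definite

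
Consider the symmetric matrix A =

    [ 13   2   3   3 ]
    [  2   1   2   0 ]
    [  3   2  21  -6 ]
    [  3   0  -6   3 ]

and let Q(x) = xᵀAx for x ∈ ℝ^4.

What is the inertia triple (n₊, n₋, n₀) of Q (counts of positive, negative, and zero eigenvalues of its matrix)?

Congruent diagonalization of A (simultaneous row and column reduction) yields pivots 13, 9/13, 152/9, 15/152.
So there are 4 positive pivots.

(4, 0, 0)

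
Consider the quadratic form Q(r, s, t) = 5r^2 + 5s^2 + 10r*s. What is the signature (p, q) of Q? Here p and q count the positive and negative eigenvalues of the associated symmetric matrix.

Write A = [[5, 5, 0], [5, 5, 0], [0, 0, 0]].
Congruent diagonalization of A (simultaneous row and column reduction) yields pivots 5, 0, 0.
Counting signs: 1 positive, 2 zero.

(1, 0)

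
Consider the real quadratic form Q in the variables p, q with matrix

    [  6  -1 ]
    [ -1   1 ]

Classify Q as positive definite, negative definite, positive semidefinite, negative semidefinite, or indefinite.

positive definite

Congruent diagonalization of A (simultaneous row and column reduction) yields pivots 6, 5/6.
So there are 2 positive pivots.
Hence Q is positive definite.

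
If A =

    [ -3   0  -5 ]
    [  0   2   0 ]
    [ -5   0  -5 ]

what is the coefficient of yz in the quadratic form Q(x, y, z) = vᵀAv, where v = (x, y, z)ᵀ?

The coefficient of yz is A[2,3] + A[3,2] = 2·0 = 0.

0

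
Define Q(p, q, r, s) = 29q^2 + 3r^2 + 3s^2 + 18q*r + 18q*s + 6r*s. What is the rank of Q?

2

The associated matrix is A = [[0, 0, 0, 0], [0, 29, 9, 9], [0, 9, 3, 3], [0, 9, 3, 3]].
Congruent diagonalization of A (simultaneous row and column reduction) yields pivots 0, 29, 6/29, 0.
That gives 2 positive, 2 zero pivots.
The rank is the number of nonzero pivots: 2.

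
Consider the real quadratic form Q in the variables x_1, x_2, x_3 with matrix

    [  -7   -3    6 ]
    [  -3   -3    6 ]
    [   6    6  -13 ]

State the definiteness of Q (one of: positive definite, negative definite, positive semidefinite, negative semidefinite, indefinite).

An LDLᵀ factorisation of A has diagonal entries -7, -12/7, -1.
That gives 3 negative pivots.
Hence Q is negative definite.

negative definite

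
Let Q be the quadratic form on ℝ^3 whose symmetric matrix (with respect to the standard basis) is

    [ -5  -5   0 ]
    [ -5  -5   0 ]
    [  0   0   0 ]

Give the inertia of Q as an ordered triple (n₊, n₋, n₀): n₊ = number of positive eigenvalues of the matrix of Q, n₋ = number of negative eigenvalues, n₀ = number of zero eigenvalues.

(0, 1, 2)

Applying the same elementary operations to the rows and columns of A produces a congruent diagonal matrix with entries -5, 0, 0.
So there are 1 negative, 2 zero pivots.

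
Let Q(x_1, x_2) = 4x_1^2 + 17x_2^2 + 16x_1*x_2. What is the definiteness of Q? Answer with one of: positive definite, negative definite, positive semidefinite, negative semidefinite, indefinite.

positive definite

The symmetric matrix of Q is [[4, 8], [8, 17]].
For the 2×2 matrix [[4, 8], [8, 17]]: det = 4·17 − (8)² = 4, trace = 21.
det > 0 so both eigenvalues share the sign of the trace; trace = 21 > 0 ⇒ both positive.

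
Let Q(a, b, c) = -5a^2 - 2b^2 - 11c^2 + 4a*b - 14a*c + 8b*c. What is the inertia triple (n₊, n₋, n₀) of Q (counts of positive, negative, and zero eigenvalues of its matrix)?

The symmetric matrix is A = [[-5, 2, -7], [2, -2, 4], [-7, 4, -11]].
Applying the same elementary operations to the rows and columns of A produces a congruent diagonal matrix with entries -5, -6/5, 0.
That gives 2 negative, 1 zero pivots.

(0, 2, 1)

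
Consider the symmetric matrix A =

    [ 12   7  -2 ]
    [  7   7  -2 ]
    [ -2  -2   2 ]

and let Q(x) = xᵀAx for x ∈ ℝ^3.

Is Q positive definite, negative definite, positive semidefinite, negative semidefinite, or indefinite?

positive definite

Leading principal minors: Δ_1 = 12, Δ_2 = 35, Δ_3 = 50.
All leading principal minors are positive, so by Sylvester's criterion Q is positive definite.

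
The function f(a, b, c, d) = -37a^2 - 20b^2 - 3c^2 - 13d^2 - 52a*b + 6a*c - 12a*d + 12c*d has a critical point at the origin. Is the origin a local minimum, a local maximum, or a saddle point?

The Hessian at the origin is H = [[-74, -52, 6, -12], [-52, -40, 0, 0], [6, 0, -6, 12], [-12, 0, 12, -26]].
Congruent diagonalization of H (simultaneous row and column reduction) yields pivots -74, -128/37, -3/8, -2.
Counting signs: 4 negative.
H is negative definite, so the origin is a strict local maximum.

local maximum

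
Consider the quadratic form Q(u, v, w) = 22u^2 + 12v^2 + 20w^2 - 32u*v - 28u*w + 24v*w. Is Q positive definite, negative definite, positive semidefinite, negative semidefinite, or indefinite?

The symmetric matrix of Q is A = [[22, -16, -14], [-16, 12, 12], [-14, 12, 20]].
Leading principal minors: Δ_1 = 22, Δ_2 = 8, Δ_3 = 16.
All leading principal minors are positive, so by Sylvester's criterion Q is positive definite.

positive definite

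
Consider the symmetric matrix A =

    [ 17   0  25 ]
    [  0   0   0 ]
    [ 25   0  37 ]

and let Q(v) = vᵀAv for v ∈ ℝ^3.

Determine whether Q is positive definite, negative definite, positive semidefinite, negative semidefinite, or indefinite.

Congruent diagonalization of A (simultaneous row and column reduction) yields pivots 17, 0, 4/17.
Counting signs: 2 positive, 1 zero.
Hence Q is positive semidefinite.

positive semidefinite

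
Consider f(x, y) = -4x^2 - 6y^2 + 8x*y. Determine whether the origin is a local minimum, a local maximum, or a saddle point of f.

local maximum

The Hessian at the origin is H = [[-8, 8], [8, -12]].
det H = -8·-12 − (8)² = 32 > 0 and H[1,1] = -8 < 0, so H is negative definite.
Therefore the origin is a local maximum.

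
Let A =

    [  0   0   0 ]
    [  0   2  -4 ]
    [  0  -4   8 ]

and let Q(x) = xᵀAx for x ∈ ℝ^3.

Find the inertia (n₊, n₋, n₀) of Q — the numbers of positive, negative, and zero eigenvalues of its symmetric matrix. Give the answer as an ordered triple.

(1, 0, 2)

Applying the same elementary operations to the rows and columns of A produces a congruent diagonal matrix with entries 0, 2, 0.
Counting signs: 1 positive, 2 zero.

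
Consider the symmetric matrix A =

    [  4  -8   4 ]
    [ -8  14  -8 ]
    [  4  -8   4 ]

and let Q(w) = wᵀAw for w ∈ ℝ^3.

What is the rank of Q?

Row-reducing A symmetrically gives the diagonal entries 4, -2, 0.
So there are 1 positive, 1 negative, 1 zero pivots.
The rank is the number of nonzero pivots: 2.

2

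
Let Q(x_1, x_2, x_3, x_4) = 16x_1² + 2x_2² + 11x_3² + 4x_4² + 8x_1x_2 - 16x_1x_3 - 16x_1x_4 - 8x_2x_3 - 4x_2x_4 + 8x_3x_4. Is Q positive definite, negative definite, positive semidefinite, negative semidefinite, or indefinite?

positive semidefinite

Write A = [[16, 4, -8, -8], [4, 2, -4, -2], [-8, -4, 11, 4], [-8, -2, 4, 4]].
Row-reducing A symmetrically gives the diagonal entries 16, 1, 3, 0.
So there are 3 positive, 1 zero pivots.
Hence Q is positive semidefinite.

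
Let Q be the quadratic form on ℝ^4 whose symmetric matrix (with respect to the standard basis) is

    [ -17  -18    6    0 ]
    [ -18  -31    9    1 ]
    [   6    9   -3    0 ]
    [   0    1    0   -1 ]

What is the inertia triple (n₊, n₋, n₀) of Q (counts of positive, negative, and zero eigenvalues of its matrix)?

An LDLᵀ factorisation of A has diagonal entries -17, -203/17, -60/203, -3/4.
So there are 4 negative pivots.

(0, 4, 0)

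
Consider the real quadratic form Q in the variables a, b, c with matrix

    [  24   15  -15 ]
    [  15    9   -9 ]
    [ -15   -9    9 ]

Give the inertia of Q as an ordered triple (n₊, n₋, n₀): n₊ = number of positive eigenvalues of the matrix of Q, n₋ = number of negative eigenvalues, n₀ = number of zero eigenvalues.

Symmetric row and column elimination reduces A to a congruent diagonal form with pivots 24, -3/8, 0.
So there are 1 positive, 1 negative, 1 zero pivots.

(1, 1, 1)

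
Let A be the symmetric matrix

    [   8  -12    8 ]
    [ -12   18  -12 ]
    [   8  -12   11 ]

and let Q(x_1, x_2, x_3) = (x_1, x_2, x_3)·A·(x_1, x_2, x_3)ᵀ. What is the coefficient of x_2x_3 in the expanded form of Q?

The coefficient of x_2x_3 is A[2,3] + A[3,2] = 2·(-12) = -24.

-24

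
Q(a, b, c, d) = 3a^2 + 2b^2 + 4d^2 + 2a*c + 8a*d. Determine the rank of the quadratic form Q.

4

The symmetric matrix is A = [[3, 0, 1, 4], [0, 2, 0, 0], [1, 0, 0, 0], [4, 0, 0, 4]].
Congruent diagonalization of A (simultaneous row and column reduction) yields pivots 3, 2, -1/3, 4.
That gives 3 positive, 1 negative pivots.
The rank is the number of nonzero pivots: 4.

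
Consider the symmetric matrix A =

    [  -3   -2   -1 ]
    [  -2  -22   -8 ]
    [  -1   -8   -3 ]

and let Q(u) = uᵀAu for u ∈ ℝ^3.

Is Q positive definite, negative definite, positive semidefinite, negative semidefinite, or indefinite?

Row-reducing A symmetrically gives the diagonal entries -3, -62/3, -2/31.
That gives 3 negative pivots.
Hence Q is negative definite.

negative definite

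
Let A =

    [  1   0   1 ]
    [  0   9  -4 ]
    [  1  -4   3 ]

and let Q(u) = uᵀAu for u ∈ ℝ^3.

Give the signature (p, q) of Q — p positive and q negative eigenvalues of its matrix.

(3, 0)

Symmetric row and column elimination reduces A to a congruent diagonal form with pivots 1, 9, 2/9.
Counting signs: 3 positive.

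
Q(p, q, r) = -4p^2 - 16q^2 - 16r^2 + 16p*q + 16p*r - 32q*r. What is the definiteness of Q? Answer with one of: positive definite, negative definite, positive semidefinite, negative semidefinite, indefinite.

negative semidefinite

The associated matrix is A = [[-4, 8, 8], [8, -16, -16], [8, -16, -16]].
Applying the same elementary operations to the rows and columns of A produces a congruent diagonal matrix with entries -4, 0, 0.
So there are 1 negative, 2 zero pivots.
Hence Q is negative semidefinite.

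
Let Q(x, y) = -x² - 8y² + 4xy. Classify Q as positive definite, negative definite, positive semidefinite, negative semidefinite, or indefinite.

negative definite

The symmetric matrix of Q is [[-1, 2], [2, -8]].
For the 2×2 matrix [[-1, 2], [2, -8]]: det = -1·-8 − (2)² = 4, trace = -9.
det > 0 so both eigenvalues share the sign of the trace; trace = -9 < 0 ⇒ both negative.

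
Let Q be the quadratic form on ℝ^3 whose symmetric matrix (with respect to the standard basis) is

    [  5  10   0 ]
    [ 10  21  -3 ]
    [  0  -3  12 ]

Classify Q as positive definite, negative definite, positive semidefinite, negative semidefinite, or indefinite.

An LDLᵀ factorisation of A has diagonal entries 5, 1, 3.
Counting signs: 3 positive.
Hence Q is positive definite.

positive definite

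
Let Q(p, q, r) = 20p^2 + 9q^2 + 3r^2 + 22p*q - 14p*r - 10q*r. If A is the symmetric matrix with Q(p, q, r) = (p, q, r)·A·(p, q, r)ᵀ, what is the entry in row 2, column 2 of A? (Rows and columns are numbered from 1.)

The coefficient of q^2 in Q is 9, and that is exactly A[2,2].

9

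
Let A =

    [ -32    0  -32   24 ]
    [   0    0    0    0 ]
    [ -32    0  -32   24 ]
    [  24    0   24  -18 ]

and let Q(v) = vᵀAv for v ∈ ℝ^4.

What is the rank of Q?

Congruent diagonalization of A (simultaneous row and column reduction) yields pivots -32, 0, 0, 0.
That gives 1 negative, 3 zero pivots.
The rank is the number of nonzero pivots: 1.

1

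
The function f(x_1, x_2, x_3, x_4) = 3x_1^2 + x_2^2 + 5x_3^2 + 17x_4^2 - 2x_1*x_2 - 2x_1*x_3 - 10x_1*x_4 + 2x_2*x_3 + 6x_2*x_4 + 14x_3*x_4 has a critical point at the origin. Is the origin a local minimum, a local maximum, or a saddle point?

The Hessian at the origin is H = [[6, -2, -2, -10], [-2, 2, 2, 6], [-2, 2, 10, 14], [-10, 6, 14, 34]].
Row-reducing H symmetrically gives the diagonal entries 6, 4/3, 8, 4.
So there are 4 positive pivots.
H is positive definite, so the origin is a strict local minimum.

local minimum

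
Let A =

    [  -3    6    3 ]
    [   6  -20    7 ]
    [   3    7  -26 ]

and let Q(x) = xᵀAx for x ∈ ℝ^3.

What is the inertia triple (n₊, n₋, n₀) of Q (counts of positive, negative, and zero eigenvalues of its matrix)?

Symmetric row and column elimination reduces A to a congruent diagonal form with pivots -3, -8, -15/8.
So there are 3 negative pivots.

(0, 3, 0)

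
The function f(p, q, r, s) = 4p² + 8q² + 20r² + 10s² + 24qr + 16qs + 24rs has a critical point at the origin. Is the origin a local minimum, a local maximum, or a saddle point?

local minimum

The Hessian at the origin is H = [[8, 0, 0, 0], [0, 16, 24, 16], [0, 24, 40, 24], [0, 16, 24, 20]].
Congruent diagonalization of H (simultaneous row and column reduction) yields pivots 8, 16, 4, 4.
Counting signs: 4 positive.
H is positive definite, so the origin is a strict local minimum.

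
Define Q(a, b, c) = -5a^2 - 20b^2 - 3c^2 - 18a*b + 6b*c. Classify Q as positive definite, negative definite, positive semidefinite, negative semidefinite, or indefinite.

negative definite

The symmetric matrix is A = [[-5, -9, 0], [-9, -20, 3], [0, 3, -3]].
Symmetric row and column elimination reduces A to a congruent diagonal form with pivots -5, -19/5, -12/19.
Counting signs: 3 negative.
Hence Q is negative definite.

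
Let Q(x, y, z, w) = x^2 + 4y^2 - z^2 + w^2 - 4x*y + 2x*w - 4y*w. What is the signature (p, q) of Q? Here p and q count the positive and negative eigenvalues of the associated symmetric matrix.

The symmetric matrix is A = [[1, -2, 0, 1], [-2, 4, 0, -2], [0, 0, -1, 0], [1, -2, 0, 1]].
Congruent diagonalization of A (simultaneous row and column reduction) yields pivots 1, 0, -1, 0.
That gives 1 positive, 1 negative, 2 zero pivots.

(1, 1)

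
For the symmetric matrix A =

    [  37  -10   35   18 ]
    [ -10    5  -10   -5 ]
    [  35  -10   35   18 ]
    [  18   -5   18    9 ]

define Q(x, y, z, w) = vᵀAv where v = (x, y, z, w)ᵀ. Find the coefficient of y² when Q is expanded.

The coefficient of y² is the diagonal entry A[2,2] = 5.

5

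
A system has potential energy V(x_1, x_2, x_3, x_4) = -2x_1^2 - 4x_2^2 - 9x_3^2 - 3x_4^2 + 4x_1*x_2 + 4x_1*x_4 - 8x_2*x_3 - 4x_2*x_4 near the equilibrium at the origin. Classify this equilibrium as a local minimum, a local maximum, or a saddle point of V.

The Hessian at the origin is H = [[-4, 4, 0, 4], [4, -8, -8, -4], [0, -8, -18, 0], [4, -4, 0, -6]].
Row-reducing H symmetrically gives the diagonal entries -4, -4, -2, -2.
So there are 4 negative pivots.
H is negative definite, so the origin is a strict local maximum.

local maximum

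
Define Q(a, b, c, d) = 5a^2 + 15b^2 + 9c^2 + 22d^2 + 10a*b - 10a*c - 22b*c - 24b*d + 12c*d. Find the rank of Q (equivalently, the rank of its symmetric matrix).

4

Write A = [[5, 5, -5, 0], [5, 15, -11, -12], [-5, -11, 9, 6], [0, -12, 6, 22]].
Symmetric row and column elimination reduces A to a congruent diagonal form with pivots 5, 10, 2/5, 4.
Counting signs: 4 positive.
The rank is the number of nonzero pivots: 4.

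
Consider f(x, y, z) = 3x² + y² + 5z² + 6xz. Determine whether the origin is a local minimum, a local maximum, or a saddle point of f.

local minimum

The Hessian at the origin is H = [[6, 0, 6], [0, 2, 0], [6, 0, 10]].
Applying the same elementary operations to the rows and columns of H produces a congruent diagonal matrix with entries 6, 2, 4.
So there are 3 positive pivots.
H is positive definite, so the origin is a strict local minimum.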